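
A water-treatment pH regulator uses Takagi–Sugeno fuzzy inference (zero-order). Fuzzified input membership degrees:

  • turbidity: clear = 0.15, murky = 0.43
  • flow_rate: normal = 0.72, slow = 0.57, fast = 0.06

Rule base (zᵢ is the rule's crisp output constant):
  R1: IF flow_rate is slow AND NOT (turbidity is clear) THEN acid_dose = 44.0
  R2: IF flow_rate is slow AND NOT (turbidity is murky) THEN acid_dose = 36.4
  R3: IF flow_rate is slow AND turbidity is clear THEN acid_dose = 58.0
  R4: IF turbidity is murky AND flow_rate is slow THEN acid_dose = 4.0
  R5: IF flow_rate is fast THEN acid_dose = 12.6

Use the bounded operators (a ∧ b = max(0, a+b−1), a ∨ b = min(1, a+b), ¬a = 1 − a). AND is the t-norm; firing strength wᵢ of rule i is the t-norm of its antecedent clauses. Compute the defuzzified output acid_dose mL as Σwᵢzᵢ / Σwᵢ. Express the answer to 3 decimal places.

R1 (z=44.0): slow=0.57, ¬clear=1−0.15=0.85; AND[max(0, a+b−1)] → w = 0.42
R2 (z=36.4): slow=0.57, ¬murky=1−0.43=0.57; AND[max(0, a+b−1)] → w = 0.14
R3 (z=58.0): slow=0.57, clear=0.15; AND[max(0, a+b−1)] → w = 0.00
R4 (z=4.0): murky=0.43, slow=0.57; AND[max(0, a+b−1)] → w = 0.00
R5 (z=12.6): fast=0.06 → w = 0.06
Weighted average = (0.42·44.0 + 0.14·36.4 + 0.00·58.0 + 0.00·4.0 + 0.06·12.6) / (0.42 + 0.14 + 0.00 + 0.00 + 0.06)
  = 24.3320 / 0.6200 = 39.245

39.245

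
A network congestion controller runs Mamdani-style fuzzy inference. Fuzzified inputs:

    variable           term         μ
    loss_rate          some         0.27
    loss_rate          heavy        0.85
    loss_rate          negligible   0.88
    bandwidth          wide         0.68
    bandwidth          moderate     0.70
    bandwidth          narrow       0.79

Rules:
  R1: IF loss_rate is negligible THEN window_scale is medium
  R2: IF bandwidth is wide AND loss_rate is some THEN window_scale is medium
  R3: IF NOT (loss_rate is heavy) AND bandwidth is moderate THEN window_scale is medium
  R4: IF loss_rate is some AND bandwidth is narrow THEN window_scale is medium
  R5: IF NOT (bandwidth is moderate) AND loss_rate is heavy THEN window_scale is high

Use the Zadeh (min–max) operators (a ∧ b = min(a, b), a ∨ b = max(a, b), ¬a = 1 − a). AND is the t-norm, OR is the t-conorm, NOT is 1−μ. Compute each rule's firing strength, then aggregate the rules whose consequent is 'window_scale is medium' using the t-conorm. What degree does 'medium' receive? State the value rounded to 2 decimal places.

R1: negligible=0.88 → w = 0.88
R2: wide=0.68, some=0.27; AND[min(a, b)] → w = 0.27
R3: ¬heavy=1−0.85=0.15, moderate=0.70; AND[min(a, b)] → w = 0.15
R4: some=0.27, narrow=0.79; AND[min(a, b)] → w = 0.27
R5: ¬moderate=1−0.70=0.30, heavy=0.85; AND[min(a, b)] → w = 0.30
Rules with consequent 'medium': {R1, R2, R3, R4} → strengths 0.88, 0.27, 0.15, 0.27
Aggregate via t-conorm [max(a, b)]: 0.88

0.88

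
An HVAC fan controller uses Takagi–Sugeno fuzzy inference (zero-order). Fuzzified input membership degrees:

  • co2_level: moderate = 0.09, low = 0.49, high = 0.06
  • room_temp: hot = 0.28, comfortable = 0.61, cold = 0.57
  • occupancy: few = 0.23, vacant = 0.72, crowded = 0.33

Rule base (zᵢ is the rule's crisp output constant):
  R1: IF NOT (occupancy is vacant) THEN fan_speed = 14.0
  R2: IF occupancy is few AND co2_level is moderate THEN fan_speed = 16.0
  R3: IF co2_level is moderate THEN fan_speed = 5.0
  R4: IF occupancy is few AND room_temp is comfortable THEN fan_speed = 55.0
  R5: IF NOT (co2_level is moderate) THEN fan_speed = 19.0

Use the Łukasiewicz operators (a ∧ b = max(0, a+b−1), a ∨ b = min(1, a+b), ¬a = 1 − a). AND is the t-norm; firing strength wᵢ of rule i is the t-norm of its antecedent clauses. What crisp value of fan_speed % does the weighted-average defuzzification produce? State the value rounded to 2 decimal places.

R1 (z=14.0): ¬vacant=1−0.72=0.28 → w = 0.28
R2 (z=16.0): few=0.23, moderate=0.09; AND[max(0, a+b−1)] → w = 0.00
R3 (z=5.0): moderate=0.09 → w = 0.09
R4 (z=55.0): few=0.23, comfortable=0.61; AND[max(0, a+b−1)] → w = 0.00
R5 (z=19.0): ¬moderate=1−0.09=0.91 → w = 0.91
Weighted average = (0.28·14.0 + 0.00·16.0 + 0.09·5.0 + 0.00·55.0 + 0.91·19.0) / (0.28 + 0.00 + 0.09 + 0.00 + 0.91)
  = 21.6600 / 1.2800 = 16.92

16.92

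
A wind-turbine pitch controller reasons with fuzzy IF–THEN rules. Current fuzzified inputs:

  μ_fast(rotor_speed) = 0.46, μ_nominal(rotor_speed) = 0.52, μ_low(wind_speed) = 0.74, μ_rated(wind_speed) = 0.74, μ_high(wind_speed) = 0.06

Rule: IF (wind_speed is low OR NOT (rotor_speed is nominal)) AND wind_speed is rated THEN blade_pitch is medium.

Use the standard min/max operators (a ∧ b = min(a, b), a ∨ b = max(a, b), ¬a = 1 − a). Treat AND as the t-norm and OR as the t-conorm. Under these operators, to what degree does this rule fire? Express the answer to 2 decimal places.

0.74

firing strength: (low=0.74 OR ¬nominal=1−0.52=0.48) = 0.74; AND[min(a, b)] with rated=0.74 → w = 0.74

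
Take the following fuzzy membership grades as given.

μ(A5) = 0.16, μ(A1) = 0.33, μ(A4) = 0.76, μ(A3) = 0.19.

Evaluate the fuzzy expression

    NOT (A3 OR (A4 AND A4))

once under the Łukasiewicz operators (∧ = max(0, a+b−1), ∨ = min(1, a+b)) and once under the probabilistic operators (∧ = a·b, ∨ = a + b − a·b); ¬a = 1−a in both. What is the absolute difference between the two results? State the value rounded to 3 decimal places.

Under Łukasiewicz:
  A4 AND A4 = max(0, a+b−1) on (0.76, 0.76) = 0.52
  A3 OR (A4 AND A4) = min(1, a+b) on (0.19, 0.52) = 0.71
  NOT (A3 OR (A4 AND A4)) = 1 − 0.71 = 0.29
  → value = 0.2900
Under probabilistic:
  A4 AND A4 = a·b on (0.7600, 0.7600) = 0.5776
  A3 OR (A4 AND A4) = a + b − a·b on (0.1900, 0.5776) = 0.6579
  NOT (A3 OR (A4 AND A4)) = 1 − 0.6579 = 0.3421
  → value = 0.3421
|0.2900 − 0.3421| = 0.052

0.052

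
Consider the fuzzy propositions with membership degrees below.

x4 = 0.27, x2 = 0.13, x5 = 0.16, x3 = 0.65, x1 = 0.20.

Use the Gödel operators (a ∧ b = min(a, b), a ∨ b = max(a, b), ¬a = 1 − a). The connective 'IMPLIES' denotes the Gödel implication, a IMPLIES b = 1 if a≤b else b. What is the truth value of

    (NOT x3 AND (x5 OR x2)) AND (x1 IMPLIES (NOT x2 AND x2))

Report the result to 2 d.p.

0.13

NOT x3 = 1 − 0.65 = 0.35
x5 OR x2 = max(a, b) on (0.16, 0.13) = 0.16
NOT x3 AND (x5 OR x2) = min(a, b) on (0.35, 0.16) = 0.16
NOT x2 = 1 − 0.13 = 0.87
NOT x2 AND x2 = min(a, b) on (0.87, 0.13) = 0.13
x1 IMPLIES (NOT x2 AND x2)  [Gödel: 1 if a≤b else b] with a=0.20, b=0.13 → 0.13
(NOT x3 AND (x5 OR x2)) AND (x1 IMPLIES (NOT x2 AND x2)) = min(a, b) on (0.16, 0.13) = 0.13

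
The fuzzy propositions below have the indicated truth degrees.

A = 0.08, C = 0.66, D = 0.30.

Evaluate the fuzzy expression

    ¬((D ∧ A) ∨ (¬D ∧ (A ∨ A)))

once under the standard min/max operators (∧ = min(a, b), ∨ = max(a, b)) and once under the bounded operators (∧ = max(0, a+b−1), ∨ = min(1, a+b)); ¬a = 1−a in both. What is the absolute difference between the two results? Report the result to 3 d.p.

Under standard min/max:
  D ∧ A = min(a, b) on (0.30, 0.08) = 0.08
  ¬D = 1 − 0.30 = 0.70
  A ∨ A = max(a, b) on (0.08, 0.08) = 0.08
  ¬D ∧ (A ∨ A) = min(a, b) on (0.70, 0.08) = 0.08
  (D ∧ A) ∨ (¬D ∧ (A ∨ A)) = max(a, b) on (0.08, 0.08) = 0.08
  ¬((D ∧ A) ∨ (¬D ∧ (A ∨ A))) = 1 − 0.08 = 0.92
  → value = 0.9200
Under bounded:
  D ∧ A = max(0, a+b−1) on (0.30, 0.08) = 0.00
  ¬D = 1 − 0.30 = 0.70
  A ∨ A = min(1, a+b) on (0.08, 0.08) = 0.16
  ¬D ∧ (A ∨ A) = max(0, a+b−1) on (0.70, 0.16) = 0.00
  (D ∧ A) ∨ (¬D ∧ (A ∨ A)) = min(1, a+b) on (0.00, 0.00) = 0.00
  ¬((D ∧ A) ∨ (¬D ∧ (A ∨ A))) = 1 − 0.00 = 1.00
  → value = 1.0000
|0.9200 − 1.0000| = 0.080

0.080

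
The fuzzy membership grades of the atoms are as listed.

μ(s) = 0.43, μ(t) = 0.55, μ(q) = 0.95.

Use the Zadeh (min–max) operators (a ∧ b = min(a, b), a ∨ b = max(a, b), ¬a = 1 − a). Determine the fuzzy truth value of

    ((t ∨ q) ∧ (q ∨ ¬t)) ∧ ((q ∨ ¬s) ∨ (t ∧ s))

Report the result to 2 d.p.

0.95

t ∨ q = max(a, b) on (0.55, 0.95) = 0.95
¬t = 1 − 0.55 = 0.45
q ∨ ¬t = max(a, b) on (0.95, 0.45) = 0.95
(t ∨ q) ∧ (q ∨ ¬t) = min(a, b) on (0.95, 0.95) = 0.95
¬s = 1 − 0.43 = 0.57
q ∨ ¬s = max(a, b) on (0.95, 0.57) = 0.95
t ∧ s = min(a, b) on (0.55, 0.43) = 0.43
(q ∨ ¬s) ∨ (t ∧ s) = max(a, b) on (0.95, 0.43) = 0.95
((t ∨ q) ∧ (q ∨ ¬t)) ∧ ((q ∨ ¬s) ∨ (t ∧ s)) = min(a, b) on (0.95, 0.95) = 0.95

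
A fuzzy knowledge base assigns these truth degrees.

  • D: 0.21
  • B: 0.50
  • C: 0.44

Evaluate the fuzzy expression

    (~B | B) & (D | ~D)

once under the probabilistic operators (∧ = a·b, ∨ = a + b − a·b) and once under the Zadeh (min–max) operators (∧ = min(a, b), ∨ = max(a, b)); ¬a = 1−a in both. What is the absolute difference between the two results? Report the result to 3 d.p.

Under probabilistic:
  ~B = 1 − 0.5000 = 0.5000
  ~B | B = a + b − a·b on (0.5000, 0.5000) = 0.7500
  ~D = 1 − 0.2100 = 0.7900
  D | ~D = a + b − a·b on (0.2100, 0.7900) = 0.8341
  (~B | B) & (D | ~D) = a·b on (0.7500, 0.8341) = 0.6256
  → value = 0.6256
Under Zadeh (min–max):
  ~B = 1 − 0.50 = 0.50
  ~B | B = max(a, b) on (0.50, 0.50) = 0.50
  ~D = 1 − 0.21 = 0.79
  D | ~D = max(a, b) on (0.21, 0.79) = 0.79
  (~B | B) & (D | ~D) = min(a, b) on (0.50, 0.79) = 0.50
  → value = 0.5000
|0.6256 − 0.5000| = 0.126

0.126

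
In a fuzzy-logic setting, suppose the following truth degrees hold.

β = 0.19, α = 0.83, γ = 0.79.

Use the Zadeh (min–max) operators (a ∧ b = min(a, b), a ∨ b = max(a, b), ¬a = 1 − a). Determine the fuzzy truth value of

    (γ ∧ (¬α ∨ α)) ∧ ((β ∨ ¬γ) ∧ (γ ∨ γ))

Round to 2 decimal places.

¬α = 1 − 0.83 = 0.17
¬α ∨ α = max(a, b) on (0.17, 0.83) = 0.83
γ ∧ (¬α ∨ α) = min(a, b) on (0.79, 0.83) = 0.79
¬γ = 1 − 0.79 = 0.21
β ∨ ¬γ = max(a, b) on (0.19, 0.21) = 0.21
γ ∨ γ = max(a, b) on (0.79, 0.79) = 0.79
(β ∨ ¬γ) ∧ (γ ∨ γ) = min(a, b) on (0.21, 0.79) = 0.21
(γ ∧ (¬α ∨ α)) ∧ ((β ∨ ¬γ) ∧ (γ ∨ γ)) = min(a, b) on (0.79, 0.21) = 0.21

0.21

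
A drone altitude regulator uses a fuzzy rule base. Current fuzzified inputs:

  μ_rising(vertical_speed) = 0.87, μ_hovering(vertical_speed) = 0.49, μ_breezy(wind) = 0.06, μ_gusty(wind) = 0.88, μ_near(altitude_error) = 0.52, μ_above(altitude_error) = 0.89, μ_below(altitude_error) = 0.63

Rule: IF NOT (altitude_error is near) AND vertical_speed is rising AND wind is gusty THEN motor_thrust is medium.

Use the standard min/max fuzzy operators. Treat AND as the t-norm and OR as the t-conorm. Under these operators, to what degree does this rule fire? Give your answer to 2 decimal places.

firing strength: ¬near=1−0.52=0.48, rising=0.87, gusty=0.88; AND[min(a, b)] → w = 0.48

0.48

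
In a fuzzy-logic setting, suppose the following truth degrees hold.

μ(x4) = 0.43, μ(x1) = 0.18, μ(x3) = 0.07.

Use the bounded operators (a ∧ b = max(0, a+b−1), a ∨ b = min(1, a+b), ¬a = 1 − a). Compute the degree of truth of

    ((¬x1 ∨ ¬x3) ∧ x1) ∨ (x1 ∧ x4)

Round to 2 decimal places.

0.18

¬x1 = 1 − 0.18 = 0.82
¬x3 = 1 − 0.07 = 0.93
¬x1 ∨ ¬x3 = min(1, a+b) on (0.82, 0.93) = 1.00
(¬x1 ∨ ¬x3) ∧ x1 = max(0, a+b−1) on (1.00, 0.18) = 0.18
x1 ∧ x4 = max(0, a+b−1) on (0.18, 0.43) = 0.00
((¬x1 ∨ ¬x3) ∧ x1) ∨ (x1 ∧ x4) = min(1, a+b) on (0.18, 0.00) = 0.18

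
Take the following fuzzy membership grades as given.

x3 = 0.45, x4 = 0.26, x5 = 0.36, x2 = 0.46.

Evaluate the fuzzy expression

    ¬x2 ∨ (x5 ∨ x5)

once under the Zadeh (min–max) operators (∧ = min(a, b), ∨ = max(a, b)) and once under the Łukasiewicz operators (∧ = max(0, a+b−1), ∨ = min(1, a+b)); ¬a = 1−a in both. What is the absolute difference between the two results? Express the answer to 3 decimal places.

Under Zadeh (min–max):
  ¬x2 = 1 − 0.46 = 0.54
  x5 ∨ x5 = max(a, b) on (0.36, 0.36) = 0.36
  ¬x2 ∨ (x5 ∨ x5) = max(a, b) on (0.54, 0.36) = 0.54
  → value = 0.5400
Under Łukasiewicz:
  ¬x2 = 1 − 0.46 = 0.54
  x5 ∨ x5 = min(1, a+b) on (0.36, 0.36) = 0.72
  ¬x2 ∨ (x5 ∨ x5) = min(1, a+b) on (0.54, 0.72) = 1.00
  → value = 1.0000
|0.5400 − 1.0000| = 0.460

0.460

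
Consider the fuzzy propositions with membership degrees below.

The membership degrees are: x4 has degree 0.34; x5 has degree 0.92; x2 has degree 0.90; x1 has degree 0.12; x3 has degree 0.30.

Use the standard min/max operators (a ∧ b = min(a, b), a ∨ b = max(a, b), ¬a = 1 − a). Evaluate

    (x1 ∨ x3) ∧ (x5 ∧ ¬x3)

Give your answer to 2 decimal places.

0.30

x1 ∨ x3 = max(a, b) on (0.12, 0.30) = 0.30
¬x3 = 1 − 0.30 = 0.70
x5 ∧ ¬x3 = min(a, b) on (0.92, 0.70) = 0.70
(x1 ∨ x3) ∧ (x5 ∧ ¬x3) = min(a, b) on (0.30, 0.70) = 0.30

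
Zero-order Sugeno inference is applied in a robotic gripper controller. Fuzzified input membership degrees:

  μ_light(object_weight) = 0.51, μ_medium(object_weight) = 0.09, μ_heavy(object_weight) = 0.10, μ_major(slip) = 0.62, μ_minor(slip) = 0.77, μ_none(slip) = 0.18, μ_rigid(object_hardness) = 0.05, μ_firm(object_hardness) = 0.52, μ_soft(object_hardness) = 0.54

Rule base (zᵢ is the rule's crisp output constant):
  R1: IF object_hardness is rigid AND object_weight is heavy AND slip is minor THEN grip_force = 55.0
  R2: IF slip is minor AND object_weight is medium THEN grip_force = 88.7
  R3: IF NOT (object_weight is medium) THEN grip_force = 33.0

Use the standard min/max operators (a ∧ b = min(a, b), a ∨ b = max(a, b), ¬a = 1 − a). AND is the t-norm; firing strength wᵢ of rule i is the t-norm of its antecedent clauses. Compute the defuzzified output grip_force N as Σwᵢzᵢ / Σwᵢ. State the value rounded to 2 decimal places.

38.82

R1 (z=55.0): rigid=0.05, heavy=0.10, minor=0.77; AND[min(a, b)] → w = 0.05
R2 (z=88.7): minor=0.77, medium=0.09; AND[min(a, b)] → w = 0.09
R3 (z=33.0): ¬medium=1−0.09=0.91 → w = 0.91
Weighted average = (0.05·55.0 + 0.09·88.7 + 0.91·33.0) / (0.05 + 0.09 + 0.91)
  = 40.7630 / 1.0500 = 38.82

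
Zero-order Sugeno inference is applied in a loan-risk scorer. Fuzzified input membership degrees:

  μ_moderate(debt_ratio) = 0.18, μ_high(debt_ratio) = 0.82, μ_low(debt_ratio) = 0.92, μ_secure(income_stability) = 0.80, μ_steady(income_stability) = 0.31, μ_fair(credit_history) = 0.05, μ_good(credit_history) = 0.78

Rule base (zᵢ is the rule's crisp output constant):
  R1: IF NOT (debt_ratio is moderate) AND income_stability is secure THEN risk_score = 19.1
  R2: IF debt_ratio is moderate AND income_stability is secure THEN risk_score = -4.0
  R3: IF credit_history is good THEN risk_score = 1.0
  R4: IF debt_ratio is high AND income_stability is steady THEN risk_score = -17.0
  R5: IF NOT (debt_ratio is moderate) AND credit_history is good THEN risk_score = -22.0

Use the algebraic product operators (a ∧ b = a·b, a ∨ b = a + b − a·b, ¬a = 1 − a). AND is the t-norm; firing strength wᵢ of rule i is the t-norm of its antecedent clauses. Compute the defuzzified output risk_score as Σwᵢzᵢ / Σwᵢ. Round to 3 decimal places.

-2.288

R1 (z=19.1): ¬moderate=1−0.18=0.82, secure=0.80; AND[a·b] → w = 0.6560
R2 (z=-4.0): moderate=0.18, secure=0.80; AND[a·b] → w = 0.1440
R3 (z=1.0): good=0.78 → w = 0.7800
R4 (z=-17.0): high=0.82, steady=0.31; AND[a·b] → w = 0.2542
R5 (z=-22.0): ¬moderate=1−0.18=0.82, good=0.78; AND[a·b] → w = 0.6396
Weighted average = (0.6560·19.1 + 0.1440·-4.0 + 0.7800·1.0 + 0.2542·-17.0 + 0.6396·-22.0) / (0.6560 + 0.1440 + 0.7800 + 0.2542 + 0.6396)
  = -5.6590 / 2.4738 = -2.288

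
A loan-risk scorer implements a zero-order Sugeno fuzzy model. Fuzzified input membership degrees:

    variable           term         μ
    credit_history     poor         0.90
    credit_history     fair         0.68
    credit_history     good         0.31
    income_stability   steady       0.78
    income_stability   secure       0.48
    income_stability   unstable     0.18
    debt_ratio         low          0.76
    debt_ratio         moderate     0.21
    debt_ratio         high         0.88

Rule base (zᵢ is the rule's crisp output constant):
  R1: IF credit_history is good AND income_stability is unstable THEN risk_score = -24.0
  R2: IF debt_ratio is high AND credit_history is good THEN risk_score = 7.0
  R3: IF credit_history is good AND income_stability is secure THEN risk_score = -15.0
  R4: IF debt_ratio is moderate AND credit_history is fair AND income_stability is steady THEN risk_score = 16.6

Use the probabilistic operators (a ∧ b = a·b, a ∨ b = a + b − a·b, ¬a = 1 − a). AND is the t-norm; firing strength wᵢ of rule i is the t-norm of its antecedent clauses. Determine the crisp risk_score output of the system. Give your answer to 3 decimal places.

0.318

R1 (z=-24.0): good=0.31, unstable=0.18; AND[a·b] → w = 0.0558
R2 (z=7.0): high=0.88, good=0.31; AND[a·b] → w = 0.2728
R3 (z=-15.0): good=0.31, secure=0.48; AND[a·b] → w = 0.1488
R4 (z=16.6): moderate=0.21, fair=0.68, steady=0.78; AND[a·b] → w = 0.1114
Weighted average = (0.0558·-24.0 + 0.2728·7.0 + 0.1488·-15.0 + 0.1114·16.6) / (0.0558 + 0.2728 + 0.1488 + 0.1114)
  = 0.1874 / 0.5888 = 0.318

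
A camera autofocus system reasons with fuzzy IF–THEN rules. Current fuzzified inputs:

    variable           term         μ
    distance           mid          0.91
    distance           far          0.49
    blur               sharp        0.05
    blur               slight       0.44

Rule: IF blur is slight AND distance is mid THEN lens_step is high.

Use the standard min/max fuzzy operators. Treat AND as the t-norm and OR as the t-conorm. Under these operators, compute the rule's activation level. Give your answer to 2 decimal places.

firing strength: slight=0.44, mid=0.91; AND[min(a, b)] → w = 0.44

0.44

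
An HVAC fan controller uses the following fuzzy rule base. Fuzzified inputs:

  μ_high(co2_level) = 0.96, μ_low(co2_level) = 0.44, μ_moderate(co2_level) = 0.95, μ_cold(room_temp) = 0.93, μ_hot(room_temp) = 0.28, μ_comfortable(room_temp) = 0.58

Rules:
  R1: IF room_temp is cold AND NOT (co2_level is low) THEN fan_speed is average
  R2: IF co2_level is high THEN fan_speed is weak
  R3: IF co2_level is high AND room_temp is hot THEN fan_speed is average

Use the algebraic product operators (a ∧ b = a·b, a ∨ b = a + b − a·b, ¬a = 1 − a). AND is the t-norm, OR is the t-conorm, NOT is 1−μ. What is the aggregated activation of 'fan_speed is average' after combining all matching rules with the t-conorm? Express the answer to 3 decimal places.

R1: cold=0.93, ¬low=1−0.44=0.56; AND[a·b] → w = 0.5208
R2: high=0.96 → w = 0.9600
R3: high=0.96, hot=0.28; AND[a·b] → w = 0.2688
Rules with consequent 'average': {R1, R3} → strengths 0.5208, 0.2688
Aggregate via t-conorm [a + b − a·b]: 0.6496

0.650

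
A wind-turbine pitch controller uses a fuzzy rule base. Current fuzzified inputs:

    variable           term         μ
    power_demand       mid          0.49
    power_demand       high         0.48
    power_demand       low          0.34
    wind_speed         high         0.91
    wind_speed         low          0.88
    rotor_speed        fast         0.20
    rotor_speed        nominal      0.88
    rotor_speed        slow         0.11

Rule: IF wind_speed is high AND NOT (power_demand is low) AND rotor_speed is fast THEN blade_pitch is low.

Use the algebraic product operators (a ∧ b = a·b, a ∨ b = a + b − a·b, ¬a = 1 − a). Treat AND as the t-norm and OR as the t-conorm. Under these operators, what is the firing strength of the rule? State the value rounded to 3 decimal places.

0.120

firing strength: high=0.91, ¬low=1−0.34=0.66, fast=0.20; AND[a·b] → w = 0.1201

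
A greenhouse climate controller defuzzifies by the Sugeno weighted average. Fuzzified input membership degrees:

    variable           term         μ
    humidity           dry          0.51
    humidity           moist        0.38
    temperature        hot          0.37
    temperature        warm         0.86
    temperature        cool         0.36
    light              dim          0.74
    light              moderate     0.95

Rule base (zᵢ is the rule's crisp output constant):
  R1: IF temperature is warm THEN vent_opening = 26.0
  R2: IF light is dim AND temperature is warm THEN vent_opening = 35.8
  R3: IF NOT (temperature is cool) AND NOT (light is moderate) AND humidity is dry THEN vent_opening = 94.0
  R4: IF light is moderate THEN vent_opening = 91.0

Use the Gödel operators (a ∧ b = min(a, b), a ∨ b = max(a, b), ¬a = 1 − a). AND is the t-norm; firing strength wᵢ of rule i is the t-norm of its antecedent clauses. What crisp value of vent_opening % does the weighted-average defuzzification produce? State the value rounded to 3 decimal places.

R1 (z=26.0): warm=0.86 → w = 0.86
R2 (z=35.8): dim=0.74, warm=0.86; AND[min(a, b)] → w = 0.74
R3 (z=94.0): ¬cool=1−0.36=0.64, ¬moderate=1−0.95=0.05, dry=0.51; AND[min(a, b)] → w = 0.05
R4 (z=91.0): moderate=0.95 → w = 0.95
Weighted average = (0.86·26.0 + 0.74·35.8 + 0.05·94.0 + 0.95·91.0) / (0.86 + 0.74 + 0.05 + 0.95)
  = 140.0020 / 2.6000 = 53.847

53.847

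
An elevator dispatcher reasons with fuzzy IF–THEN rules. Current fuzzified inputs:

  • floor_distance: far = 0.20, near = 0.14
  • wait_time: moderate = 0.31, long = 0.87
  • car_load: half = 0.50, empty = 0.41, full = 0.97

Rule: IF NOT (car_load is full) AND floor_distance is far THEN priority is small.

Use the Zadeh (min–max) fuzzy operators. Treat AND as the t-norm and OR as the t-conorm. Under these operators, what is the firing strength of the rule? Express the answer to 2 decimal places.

0.03

firing strength: ¬full=1−0.97=0.03, far=0.20; AND[min(a, b)] → w = 0.03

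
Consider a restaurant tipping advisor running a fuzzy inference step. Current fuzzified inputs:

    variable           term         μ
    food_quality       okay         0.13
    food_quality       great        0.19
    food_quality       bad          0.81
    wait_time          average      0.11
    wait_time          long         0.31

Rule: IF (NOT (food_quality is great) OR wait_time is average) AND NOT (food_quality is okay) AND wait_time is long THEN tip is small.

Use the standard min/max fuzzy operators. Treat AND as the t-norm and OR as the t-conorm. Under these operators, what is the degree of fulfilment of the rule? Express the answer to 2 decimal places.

firing strength: (¬great=1−0.19=0.81 OR average=0.11) = 0.81; AND[min(a, b)] with ¬okay=1−0.13=0.87, long=0.31 → w = 0.31

0.31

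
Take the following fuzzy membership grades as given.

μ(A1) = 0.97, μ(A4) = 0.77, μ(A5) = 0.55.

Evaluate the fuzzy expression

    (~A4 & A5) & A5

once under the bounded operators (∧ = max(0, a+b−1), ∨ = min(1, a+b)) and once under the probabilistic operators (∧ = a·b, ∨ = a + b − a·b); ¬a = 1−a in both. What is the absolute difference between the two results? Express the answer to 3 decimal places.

Under bounded:
  ~A4 = 1 − 0.77 = 0.23
  ~A4 & A5 = max(0, a+b−1) on (0.23, 0.55) = 0.00
  (~A4 & A5) & A5 = max(0, a+b−1) on (0.00, 0.55) = 0.00
  → value = 0.0000
Under probabilistic:
  ~A4 = 1 − 0.7700 = 0.2300
  ~A4 & A5 = a·b on (0.2300, 0.5500) = 0.1265
  (~A4 & A5) & A5 = a·b on (0.1265, 0.5500) = 0.0696
  → value = 0.0696
|0.0000 − 0.0696| = 0.070

0.070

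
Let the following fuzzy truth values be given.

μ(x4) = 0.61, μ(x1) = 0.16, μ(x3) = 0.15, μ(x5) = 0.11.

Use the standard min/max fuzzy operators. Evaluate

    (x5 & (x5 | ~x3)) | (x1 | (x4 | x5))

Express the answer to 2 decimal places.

0.61

~x3 = 1 − 0.15 = 0.85
x5 | ~x3 = max(a, b) on (0.11, 0.85) = 0.85
x5 & (x5 | ~x3) = min(a, b) on (0.11, 0.85) = 0.11
x4 | x5 = max(a, b) on (0.61, 0.11) = 0.61
x1 | (x4 | x5) = max(a, b) on (0.16, 0.61) = 0.61
(x5 & (x5 | ~x3)) | (x1 | (x4 | x5)) = max(a, b) on (0.11, 0.61) = 0.61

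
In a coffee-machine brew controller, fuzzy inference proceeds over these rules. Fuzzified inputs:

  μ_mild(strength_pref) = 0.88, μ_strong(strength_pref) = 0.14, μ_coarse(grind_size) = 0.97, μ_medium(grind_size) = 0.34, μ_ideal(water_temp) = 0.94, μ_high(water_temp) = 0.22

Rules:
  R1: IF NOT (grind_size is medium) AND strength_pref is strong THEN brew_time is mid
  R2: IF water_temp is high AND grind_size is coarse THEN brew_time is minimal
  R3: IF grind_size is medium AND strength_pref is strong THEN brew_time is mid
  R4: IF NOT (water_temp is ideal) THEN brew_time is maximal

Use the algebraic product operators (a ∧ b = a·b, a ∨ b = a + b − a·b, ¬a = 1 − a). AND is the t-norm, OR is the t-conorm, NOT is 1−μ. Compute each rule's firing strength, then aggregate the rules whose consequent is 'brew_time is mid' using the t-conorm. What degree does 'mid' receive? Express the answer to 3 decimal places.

0.136

R1: ¬medium=1−0.34=0.66, strong=0.14; AND[a·b] → w = 0.0924
R2: high=0.22, coarse=0.97; AND[a·b] → w = 0.2134
R3: medium=0.34, strong=0.14; AND[a·b] → w = 0.0476
R4: ¬ideal=1−0.94=0.06 → w = 0.0600
Rules with consequent 'mid': {R1, R3} → strengths 0.0924, 0.0476
Aggregate via t-conorm [a + b − a·b]: 0.1356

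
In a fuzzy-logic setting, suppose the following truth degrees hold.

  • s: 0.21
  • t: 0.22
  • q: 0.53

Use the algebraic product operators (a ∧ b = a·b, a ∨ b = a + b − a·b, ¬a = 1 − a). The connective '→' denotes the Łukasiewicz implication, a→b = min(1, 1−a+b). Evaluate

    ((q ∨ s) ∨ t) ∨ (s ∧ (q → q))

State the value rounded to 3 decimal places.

q ∨ s = a + b − a·b on (0.5300, 0.2100) = 0.6287
(q ∨ s) ∨ t = a + b − a·b on (0.6287, 0.2200) = 0.7104
q → q  [Łukasiewicz: min(1, 1−a+b)] with a=0.5300, b=0.5300 → 1.0000
s ∧ (q → q) = a·b on (0.2100, 1.0000) = 0.2100
((q ∨ s) ∨ t) ∨ (s ∧ (q → q)) = a + b − a·b on (0.7104, 0.2100) = 0.7712

0.771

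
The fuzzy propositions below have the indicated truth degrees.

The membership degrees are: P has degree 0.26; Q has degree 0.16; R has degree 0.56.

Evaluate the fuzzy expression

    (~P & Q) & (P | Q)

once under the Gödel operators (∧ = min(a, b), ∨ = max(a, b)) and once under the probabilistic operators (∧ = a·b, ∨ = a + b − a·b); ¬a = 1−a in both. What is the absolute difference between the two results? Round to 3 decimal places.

0.115

Under Gödel:
  ~P = 1 − 0.26 = 0.74
  ~P & Q = min(a, b) on (0.74, 0.16) = 0.16
  P | Q = max(a, b) on (0.26, 0.16) = 0.26
  (~P & Q) & (P | Q) = min(a, b) on (0.16, 0.26) = 0.16
  → value = 0.1600
Under probabilistic:
  ~P = 1 − 0.2600 = 0.7400
  ~P & Q = a·b on (0.7400, 0.1600) = 0.1184
  P | Q = a + b − a·b on (0.2600, 0.1600) = 0.3784
  (~P & Q) & (P | Q) = a·b on (0.1184, 0.3784) = 0.0448
  → value = 0.0448
|0.1600 − 0.0448| = 0.115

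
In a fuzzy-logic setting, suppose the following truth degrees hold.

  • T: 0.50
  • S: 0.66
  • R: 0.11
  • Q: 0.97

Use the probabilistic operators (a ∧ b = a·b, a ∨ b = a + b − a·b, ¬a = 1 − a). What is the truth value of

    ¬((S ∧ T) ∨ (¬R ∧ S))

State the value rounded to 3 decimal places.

S ∧ T = a·b on (0.6600, 0.5000) = 0.3300
¬R = 1 − 0.1100 = 0.8900
¬R ∧ S = a·b on (0.8900, 0.6600) = 0.5874
(S ∧ T) ∨ (¬R ∧ S) = a + b − a·b on (0.3300, 0.5874) = 0.7236
¬((S ∧ T) ∨ (¬R ∧ S)) = 1 − 0.7236 = 0.2764

0.276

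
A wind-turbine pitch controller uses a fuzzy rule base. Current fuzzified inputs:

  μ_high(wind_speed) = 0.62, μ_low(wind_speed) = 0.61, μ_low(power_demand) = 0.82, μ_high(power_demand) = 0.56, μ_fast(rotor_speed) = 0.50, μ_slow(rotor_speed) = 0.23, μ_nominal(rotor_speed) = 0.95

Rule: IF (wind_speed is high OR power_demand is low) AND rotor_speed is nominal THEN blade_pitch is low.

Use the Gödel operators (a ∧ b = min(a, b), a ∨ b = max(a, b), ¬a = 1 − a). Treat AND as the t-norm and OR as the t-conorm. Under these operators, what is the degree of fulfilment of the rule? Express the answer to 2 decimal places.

0.82

firing strength: (high=0.62 OR low=0.82) = 0.82; AND[min(a, b)] with nominal=0.95 → w = 0.82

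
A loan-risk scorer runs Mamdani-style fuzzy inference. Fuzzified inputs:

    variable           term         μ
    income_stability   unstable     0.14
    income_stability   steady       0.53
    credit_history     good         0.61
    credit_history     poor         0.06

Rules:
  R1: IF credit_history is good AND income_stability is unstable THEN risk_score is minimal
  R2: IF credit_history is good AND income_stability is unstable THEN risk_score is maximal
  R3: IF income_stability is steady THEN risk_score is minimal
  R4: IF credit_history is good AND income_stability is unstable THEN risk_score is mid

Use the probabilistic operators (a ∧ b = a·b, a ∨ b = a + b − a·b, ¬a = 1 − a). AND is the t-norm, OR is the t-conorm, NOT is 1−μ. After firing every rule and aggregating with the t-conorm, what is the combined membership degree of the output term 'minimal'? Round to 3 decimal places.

R1: good=0.61, unstable=0.14; AND[a·b] → w = 0.0854
R2: good=0.61, unstable=0.14; AND[a·b] → w = 0.0854
R3: steady=0.53 → w = 0.5300
R4: good=0.61, unstable=0.14; AND[a·b] → w = 0.0854
Rules with consequent 'minimal': {R1, R3} → strengths 0.0854, 0.5300
Aggregate via t-conorm [a + b − a·b]: 0.5701

0.570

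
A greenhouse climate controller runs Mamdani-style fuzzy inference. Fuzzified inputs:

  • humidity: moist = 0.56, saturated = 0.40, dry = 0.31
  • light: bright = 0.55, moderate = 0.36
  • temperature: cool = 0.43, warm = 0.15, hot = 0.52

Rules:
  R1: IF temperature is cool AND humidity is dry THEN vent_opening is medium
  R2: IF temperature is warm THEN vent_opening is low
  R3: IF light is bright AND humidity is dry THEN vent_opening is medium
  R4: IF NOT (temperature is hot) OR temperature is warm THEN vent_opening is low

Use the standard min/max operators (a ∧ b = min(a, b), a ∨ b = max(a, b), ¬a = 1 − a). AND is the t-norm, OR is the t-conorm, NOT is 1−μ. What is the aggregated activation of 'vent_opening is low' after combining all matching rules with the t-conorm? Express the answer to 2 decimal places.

0.48

R1: cool=0.43, dry=0.31; AND[min(a, b)] → w = 0.31
R2: warm=0.15 → w = 0.15
R3: bright=0.55, dry=0.31; AND[min(a, b)] → w = 0.31
R4: ¬hot=1−0.52=0.48, warm=0.15; OR[max(a, b)] → w = 0.48
Rules with consequent 'low': {R2, R4} → strengths 0.15, 0.48
Aggregate via t-conorm [max(a, b)]: 0.48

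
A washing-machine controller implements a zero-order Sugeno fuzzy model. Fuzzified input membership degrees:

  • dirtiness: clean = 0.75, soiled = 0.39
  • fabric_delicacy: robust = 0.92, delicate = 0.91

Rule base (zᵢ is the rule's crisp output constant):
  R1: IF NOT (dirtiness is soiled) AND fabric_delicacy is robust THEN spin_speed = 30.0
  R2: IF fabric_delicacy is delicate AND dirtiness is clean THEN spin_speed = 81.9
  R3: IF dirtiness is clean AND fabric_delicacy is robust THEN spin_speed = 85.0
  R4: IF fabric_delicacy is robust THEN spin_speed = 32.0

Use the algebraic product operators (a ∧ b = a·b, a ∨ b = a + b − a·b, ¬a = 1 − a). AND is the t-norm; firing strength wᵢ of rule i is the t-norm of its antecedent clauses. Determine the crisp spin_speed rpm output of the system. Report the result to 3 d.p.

R1 (z=30.0): ¬soiled=1−0.39=0.61, robust=0.92; AND[a·b] → w = 0.5612
R2 (z=81.9): delicate=0.91, clean=0.75; AND[a·b] → w = 0.6825
R3 (z=85.0): clean=0.75, robust=0.92; AND[a·b] → w = 0.6900
R4 (z=32.0): robust=0.92 → w = 0.9200
Weighted average = (0.5612·30.0 + 0.6825·81.9 + 0.6900·85.0 + 0.9200·32.0) / (0.5612 + 0.6825 + 0.6900 + 0.9200)
  = 160.8228 / 2.8537 = 56.356

56.356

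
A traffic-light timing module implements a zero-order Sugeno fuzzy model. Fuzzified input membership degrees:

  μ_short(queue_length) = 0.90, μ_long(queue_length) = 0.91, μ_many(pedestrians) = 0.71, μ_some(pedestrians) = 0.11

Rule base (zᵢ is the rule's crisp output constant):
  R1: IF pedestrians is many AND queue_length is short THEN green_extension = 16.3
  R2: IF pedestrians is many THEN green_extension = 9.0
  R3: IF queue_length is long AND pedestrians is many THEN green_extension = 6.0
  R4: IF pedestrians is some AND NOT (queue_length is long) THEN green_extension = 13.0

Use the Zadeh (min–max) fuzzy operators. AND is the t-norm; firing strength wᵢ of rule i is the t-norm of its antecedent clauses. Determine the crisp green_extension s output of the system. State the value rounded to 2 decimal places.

10.54

R1 (z=16.3): many=0.71, short=0.90; AND[min(a, b)] → w = 0.71
R2 (z=9.0): many=0.71 → w = 0.71
R3 (z=6.0): long=0.91, many=0.71; AND[min(a, b)] → w = 0.71
R4 (z=13.0): some=0.11, ¬long=1−0.91=0.09; AND[min(a, b)] → w = 0.09
Weighted average = (0.71·16.3 + 0.71·9.0 + 0.71·6.0 + 0.09·13.0) / (0.71 + 0.71 + 0.71 + 0.09)
  = 23.3930 / 2.2200 = 10.54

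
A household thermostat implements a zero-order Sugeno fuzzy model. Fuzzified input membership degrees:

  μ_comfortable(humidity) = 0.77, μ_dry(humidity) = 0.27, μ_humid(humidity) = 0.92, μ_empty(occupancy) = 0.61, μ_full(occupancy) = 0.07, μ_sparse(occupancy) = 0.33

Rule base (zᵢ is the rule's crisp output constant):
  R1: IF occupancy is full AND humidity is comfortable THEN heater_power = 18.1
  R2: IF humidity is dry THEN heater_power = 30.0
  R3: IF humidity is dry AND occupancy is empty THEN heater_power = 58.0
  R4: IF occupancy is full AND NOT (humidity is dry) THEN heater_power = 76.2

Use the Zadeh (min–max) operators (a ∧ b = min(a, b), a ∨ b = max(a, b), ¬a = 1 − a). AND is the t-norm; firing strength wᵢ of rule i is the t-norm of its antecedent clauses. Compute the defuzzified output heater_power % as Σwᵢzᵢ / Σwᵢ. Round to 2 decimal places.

44.65

R1 (z=18.1): full=0.07, comfortable=0.77; AND[min(a, b)] → w = 0.07
R2 (z=30.0): dry=0.27 → w = 0.27
R3 (z=58.0): dry=0.27, empty=0.61; AND[min(a, b)] → w = 0.27
R4 (z=76.2): full=0.07, ¬dry=1−0.27=0.73; AND[min(a, b)] → w = 0.07
Weighted average = (0.07·18.1 + 0.27·30.0 + 0.27·58.0 + 0.07·76.2) / (0.07 + 0.27 + 0.27 + 0.07)
  = 30.3610 / 0.6800 = 44.65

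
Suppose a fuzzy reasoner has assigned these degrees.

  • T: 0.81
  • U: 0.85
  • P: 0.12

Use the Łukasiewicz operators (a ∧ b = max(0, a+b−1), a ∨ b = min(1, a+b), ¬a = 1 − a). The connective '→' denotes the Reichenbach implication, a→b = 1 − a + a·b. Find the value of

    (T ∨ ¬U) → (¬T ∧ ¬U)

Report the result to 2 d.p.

0.04

¬U = 1 − 0.85 = 0.15
T ∨ ¬U = min(1, a+b) on (0.81, 0.15) = 0.96
¬T = 1 − 0.81 = 0.19
¬U = 1 − 0.85 = 0.15
¬T ∧ ¬U = max(0, a+b−1) on (0.19, 0.15) = 0.00
(T ∨ ¬U) → (¬T ∧ ¬U)  [Reichenbach: 1 − a + a·b] with a=0.96, b=0.00 → 0.04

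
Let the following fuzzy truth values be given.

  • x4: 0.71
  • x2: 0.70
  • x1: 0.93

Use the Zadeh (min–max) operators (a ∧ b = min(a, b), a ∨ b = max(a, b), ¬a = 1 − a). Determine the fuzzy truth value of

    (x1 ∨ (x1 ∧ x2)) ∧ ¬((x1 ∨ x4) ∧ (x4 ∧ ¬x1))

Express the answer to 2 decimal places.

x1 ∧ x2 = min(a, b) on (0.93, 0.70) = 0.70
x1 ∨ (x1 ∧ x2) = max(a, b) on (0.93, 0.70) = 0.93
x1 ∨ x4 = max(a, b) on (0.93, 0.71) = 0.93
¬x1 = 1 − 0.93 = 0.07
x4 ∧ ¬x1 = min(a, b) on (0.71, 0.07) = 0.07
(x1 ∨ x4) ∧ (x4 ∧ ¬x1) = min(a, b) on (0.93, 0.07) = 0.07
¬((x1 ∨ x4) ∧ (x4 ∧ ¬x1)) = 1 − 0.07 = 0.93
(x1 ∨ (x1 ∧ x2)) ∧ ¬((x1 ∨ x4) ∧ (x4 ∧ ¬x1)) = min(a, b) on (0.93, 0.93) = 0.93

0.93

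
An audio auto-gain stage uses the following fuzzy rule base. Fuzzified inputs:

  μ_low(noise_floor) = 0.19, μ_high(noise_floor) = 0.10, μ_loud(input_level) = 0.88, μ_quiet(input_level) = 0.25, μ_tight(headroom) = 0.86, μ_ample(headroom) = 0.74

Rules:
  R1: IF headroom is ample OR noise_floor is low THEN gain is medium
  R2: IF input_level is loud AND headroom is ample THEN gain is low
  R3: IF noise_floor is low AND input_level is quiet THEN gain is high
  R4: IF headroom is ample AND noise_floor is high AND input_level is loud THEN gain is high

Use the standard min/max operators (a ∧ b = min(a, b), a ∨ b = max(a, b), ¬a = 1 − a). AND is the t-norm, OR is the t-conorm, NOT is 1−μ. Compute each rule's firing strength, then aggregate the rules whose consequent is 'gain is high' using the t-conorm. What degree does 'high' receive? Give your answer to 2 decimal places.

R1: ample=0.74, low=0.19; OR[max(a, b)] → w = 0.74
R2: loud=0.88, ample=0.74; AND[min(a, b)] → w = 0.74
R3: low=0.19, quiet=0.25; AND[min(a, b)] → w = 0.19
R4: ample=0.74, high=0.10, loud=0.88; AND[min(a, b)] → w = 0.10
Rules with consequent 'high': {R3, R4} → strengths 0.19, 0.10
Aggregate via t-conorm [max(a, b)]: 0.19

0.19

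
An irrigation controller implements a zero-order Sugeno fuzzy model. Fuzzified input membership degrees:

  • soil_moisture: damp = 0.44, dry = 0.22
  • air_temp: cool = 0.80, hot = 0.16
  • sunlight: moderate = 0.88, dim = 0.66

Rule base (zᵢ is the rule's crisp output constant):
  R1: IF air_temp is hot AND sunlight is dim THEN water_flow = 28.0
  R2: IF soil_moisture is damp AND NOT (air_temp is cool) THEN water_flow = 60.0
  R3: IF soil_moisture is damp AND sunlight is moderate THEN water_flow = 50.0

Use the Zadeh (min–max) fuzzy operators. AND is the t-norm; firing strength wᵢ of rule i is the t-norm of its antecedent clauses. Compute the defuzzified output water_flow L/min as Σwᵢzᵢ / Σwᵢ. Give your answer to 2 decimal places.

R1 (z=28.0): hot=0.16, dim=0.66; AND[min(a, b)] → w = 0.16
R2 (z=60.0): damp=0.44, ¬cool=1−0.80=0.20; AND[min(a, b)] → w = 0.20
R3 (z=50.0): damp=0.44, moderate=0.88; AND[min(a, b)] → w = 0.44
Weighted average = (0.16·28.0 + 0.20·60.0 + 0.44·50.0) / (0.16 + 0.20 + 0.44)
  = 38.4800 / 0.8000 = 48.10

48.10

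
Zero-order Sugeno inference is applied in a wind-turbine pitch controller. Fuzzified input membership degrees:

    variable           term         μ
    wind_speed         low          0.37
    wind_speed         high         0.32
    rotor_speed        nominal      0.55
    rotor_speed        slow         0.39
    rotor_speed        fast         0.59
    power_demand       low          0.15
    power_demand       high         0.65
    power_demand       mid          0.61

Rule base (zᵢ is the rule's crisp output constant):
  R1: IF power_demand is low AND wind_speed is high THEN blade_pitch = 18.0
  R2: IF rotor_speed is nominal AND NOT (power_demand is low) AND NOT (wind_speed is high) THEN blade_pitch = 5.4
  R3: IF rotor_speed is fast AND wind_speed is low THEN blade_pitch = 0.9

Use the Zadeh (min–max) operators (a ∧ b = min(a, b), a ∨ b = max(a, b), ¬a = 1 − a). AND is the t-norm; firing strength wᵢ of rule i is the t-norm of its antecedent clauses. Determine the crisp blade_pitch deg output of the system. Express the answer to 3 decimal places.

R1 (z=18.0): low=0.15, high=0.32; AND[min(a, b)] → w = 0.15
R2 (z=5.4): nominal=0.55, ¬low=1−0.15=0.85, ¬high=1−0.32=0.68; AND[min(a, b)] → w = 0.55
R3 (z=0.9): fast=0.59, low=0.37; AND[min(a, b)] → w = 0.37
Weighted average = (0.15·18.0 + 0.55·5.4 + 0.37·0.9) / (0.15 + 0.55 + 0.37)
  = 6.0030 / 1.0700 = 5.610

5.610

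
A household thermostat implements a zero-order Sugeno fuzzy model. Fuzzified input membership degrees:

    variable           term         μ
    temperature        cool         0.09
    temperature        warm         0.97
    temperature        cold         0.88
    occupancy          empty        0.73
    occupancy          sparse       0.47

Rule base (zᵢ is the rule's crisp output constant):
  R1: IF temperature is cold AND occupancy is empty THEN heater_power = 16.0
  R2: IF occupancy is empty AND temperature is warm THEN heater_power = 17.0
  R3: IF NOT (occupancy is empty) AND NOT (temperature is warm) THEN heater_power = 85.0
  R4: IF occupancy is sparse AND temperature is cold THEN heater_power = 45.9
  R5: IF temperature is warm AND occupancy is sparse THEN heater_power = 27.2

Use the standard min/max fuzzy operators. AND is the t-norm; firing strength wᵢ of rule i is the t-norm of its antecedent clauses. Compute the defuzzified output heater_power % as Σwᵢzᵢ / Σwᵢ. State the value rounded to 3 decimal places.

25.102

R1 (z=16.0): cold=0.88, empty=0.73; AND[min(a, b)] → w = 0.73
R2 (z=17.0): empty=0.73, warm=0.97; AND[min(a, b)] → w = 0.73
R3 (z=85.0): ¬empty=1−0.73=0.27, ¬warm=1−0.97=0.03; AND[min(a, b)] → w = 0.03
R4 (z=45.9): sparse=0.47, cold=0.88; AND[min(a, b)] → w = 0.47
R5 (z=27.2): warm=0.97, sparse=0.47; AND[min(a, b)] → w = 0.47
Weighted average = (0.73·16.0 + 0.73·17.0 + 0.03·85.0 + 0.47·45.9 + 0.47·27.2) / (0.73 + 0.73 + 0.03 + 0.47 + 0.47)
  = 60.9970 / 2.4300 = 25.102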